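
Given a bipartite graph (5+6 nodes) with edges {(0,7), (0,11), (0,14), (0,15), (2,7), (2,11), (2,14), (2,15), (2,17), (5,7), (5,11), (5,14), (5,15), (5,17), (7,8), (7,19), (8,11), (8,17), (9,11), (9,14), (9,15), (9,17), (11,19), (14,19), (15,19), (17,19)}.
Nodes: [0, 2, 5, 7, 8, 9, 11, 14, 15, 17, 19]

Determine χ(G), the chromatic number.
χ(G) = 2

Clique number ω(G) = 2 (lower bound: χ ≥ ω).
The graph is bipartite (no odd cycle), so 2 colors suffice: χ(G) = 2.
A valid 2-coloring: color 1: [7, 11, 14, 15, 17]; color 2: [0, 2, 5, 8, 9, 19].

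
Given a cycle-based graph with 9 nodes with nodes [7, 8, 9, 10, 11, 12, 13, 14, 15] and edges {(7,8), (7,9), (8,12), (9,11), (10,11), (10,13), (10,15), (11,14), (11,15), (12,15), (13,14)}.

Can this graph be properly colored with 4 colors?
A valid 4-coloring: color 1: [7, 11, 12, 13]; color 2: [8, 9, 10, 14]; color 3: [15].
(χ(G) = 3 ≤ 4.)

Yes, G is 4-colorable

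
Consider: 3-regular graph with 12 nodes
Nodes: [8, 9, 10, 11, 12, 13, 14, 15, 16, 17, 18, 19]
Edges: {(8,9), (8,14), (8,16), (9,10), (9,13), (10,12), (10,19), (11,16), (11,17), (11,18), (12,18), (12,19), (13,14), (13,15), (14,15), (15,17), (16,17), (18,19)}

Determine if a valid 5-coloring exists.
Yes, G is 5-colorable

A valid 5-coloring: color 1: [8, 10, 13, 17, 18]; color 2: [9, 12, 14, 16]; color 3: [11, 15, 19].
(χ(G) = 3 ≤ 5.)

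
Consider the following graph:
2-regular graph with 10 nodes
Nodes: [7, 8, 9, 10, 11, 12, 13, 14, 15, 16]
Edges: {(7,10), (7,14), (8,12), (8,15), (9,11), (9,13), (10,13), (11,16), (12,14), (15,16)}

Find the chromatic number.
χ(G) = 2

Clique number ω(G) = 2 (lower bound: χ ≥ ω).
The graph is bipartite (no odd cycle), so 2 colors suffice: χ(G) = 2.
A valid 2-coloring: color 1: [8, 9, 10, 14, 16]; color 2: [7, 11, 12, 13, 15].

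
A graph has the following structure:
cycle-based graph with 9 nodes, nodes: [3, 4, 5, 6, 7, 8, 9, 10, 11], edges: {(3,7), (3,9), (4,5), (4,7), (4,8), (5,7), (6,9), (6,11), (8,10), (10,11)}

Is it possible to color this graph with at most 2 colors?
No, G is not 2-colorable

The clique on vertices [4, 5, 7] has size 3 > 2, so it alone needs 3 colors.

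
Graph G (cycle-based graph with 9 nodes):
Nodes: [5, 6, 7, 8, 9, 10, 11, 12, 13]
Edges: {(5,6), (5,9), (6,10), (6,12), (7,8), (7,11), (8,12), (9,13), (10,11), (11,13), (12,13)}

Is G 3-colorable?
Yes, G is 3-colorable

A valid 3-coloring: color 1: [9, 11, 12]; color 2: [6, 8, 13]; color 3: [5, 7, 10].
(χ(G) = 3 ≤ 3.)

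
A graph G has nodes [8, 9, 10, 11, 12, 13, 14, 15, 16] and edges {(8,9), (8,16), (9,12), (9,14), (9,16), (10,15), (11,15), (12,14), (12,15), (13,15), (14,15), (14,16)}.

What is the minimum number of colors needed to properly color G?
χ(G) = 3

Clique number ω(G) = 3 (lower bound: χ ≥ ω).
The clique on [8, 9, 16] has size 3, forcing χ ≥ 3, and the coloring below uses 3 colors, so χ(G) = 3.
A valid 3-coloring: color 1: [9, 15]; color 2: [8, 10, 11, 13, 14]; color 3: [12, 16].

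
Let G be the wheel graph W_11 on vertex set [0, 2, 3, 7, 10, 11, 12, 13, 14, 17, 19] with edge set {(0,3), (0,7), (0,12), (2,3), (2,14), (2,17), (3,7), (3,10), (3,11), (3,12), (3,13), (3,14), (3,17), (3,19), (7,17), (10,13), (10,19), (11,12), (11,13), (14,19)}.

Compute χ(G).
Clique number ω(G) = 3 (lower bound: χ ≥ ω).
The clique on [0, 3, 12] has size 3, forcing χ ≥ 3, and the coloring below uses 3 colors, so χ(G) = 3.
A valid 3-coloring: color 1: [3]; color 2: [2, 7, 12, 13, 19]; color 3: [0, 10, 11, 14, 17].

χ(G) = 3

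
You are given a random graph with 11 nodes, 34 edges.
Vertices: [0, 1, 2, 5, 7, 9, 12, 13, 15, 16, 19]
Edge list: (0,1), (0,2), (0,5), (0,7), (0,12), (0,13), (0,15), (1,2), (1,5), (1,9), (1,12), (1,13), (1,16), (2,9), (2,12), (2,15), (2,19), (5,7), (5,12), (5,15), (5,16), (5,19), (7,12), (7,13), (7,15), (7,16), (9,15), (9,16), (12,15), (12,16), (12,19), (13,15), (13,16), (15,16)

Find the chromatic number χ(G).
Clique number ω(G) = 5 (lower bound: χ ≥ ω).
The clique on [0, 5, 7, 12, 15] has size 5, forcing χ ≥ 5, and the coloring below uses 5 colors, so χ(G) = 5.
A valid 5-coloring: color 1: [9, 12, 13]; color 2: [1, 15, 19]; color 3: [0, 16]; color 4: [2, 5]; color 5: [7].

χ(G) = 5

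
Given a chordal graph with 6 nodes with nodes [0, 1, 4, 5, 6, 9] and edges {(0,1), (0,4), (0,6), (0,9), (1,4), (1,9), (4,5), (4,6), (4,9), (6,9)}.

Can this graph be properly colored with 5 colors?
A valid 5-coloring: color 1: [4]; color 2: [0, 5]; color 3: [9]; color 4: [1, 6].
(χ(G) = 4 ≤ 5.)

Yes, G is 5-colorable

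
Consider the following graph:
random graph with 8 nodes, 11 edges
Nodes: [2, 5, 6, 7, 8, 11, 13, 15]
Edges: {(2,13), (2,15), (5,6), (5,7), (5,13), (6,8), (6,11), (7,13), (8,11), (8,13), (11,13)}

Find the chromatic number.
Clique number ω(G) = 3 (lower bound: χ ≥ ω).
The clique on [8, 11, 13] has size 3, forcing χ ≥ 3, and the coloring below uses 3 colors, so χ(G) = 3.
A valid 3-coloring: color 1: [6, 13, 15]; color 2: [2, 7, 11]; color 3: [5, 8].

χ(G) = 3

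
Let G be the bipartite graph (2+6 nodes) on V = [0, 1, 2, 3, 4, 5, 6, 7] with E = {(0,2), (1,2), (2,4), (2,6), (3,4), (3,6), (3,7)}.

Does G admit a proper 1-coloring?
Edge (0,2) forces its endpoints to differ, so 1 color is not enough.

No, G is not 1-colorable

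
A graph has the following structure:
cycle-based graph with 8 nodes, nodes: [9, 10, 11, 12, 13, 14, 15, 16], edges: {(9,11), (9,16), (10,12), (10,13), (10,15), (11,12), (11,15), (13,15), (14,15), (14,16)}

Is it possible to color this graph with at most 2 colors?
The clique on vertices [10, 13, 15] has size 3 > 2, so it alone needs 3 colors.

No, G is not 2-colorable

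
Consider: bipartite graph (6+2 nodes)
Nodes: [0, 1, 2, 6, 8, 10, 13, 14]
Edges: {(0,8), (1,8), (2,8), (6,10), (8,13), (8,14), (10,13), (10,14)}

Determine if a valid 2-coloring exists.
Yes, G is 2-colorable

A valid 2-coloring: color 1: [8, 10]; color 2: [0, 1, 2, 6, 13, 14].
(χ(G) = 2 ≤ 2.)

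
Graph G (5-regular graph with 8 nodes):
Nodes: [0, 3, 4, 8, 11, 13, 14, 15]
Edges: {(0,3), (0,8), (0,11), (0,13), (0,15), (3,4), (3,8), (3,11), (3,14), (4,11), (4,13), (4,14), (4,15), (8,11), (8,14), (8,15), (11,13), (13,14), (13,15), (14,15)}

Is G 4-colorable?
Yes, G is 4-colorable

A valid 4-coloring: color 1: [11, 15]; color 2: [0, 14]; color 3: [4, 8]; color 4: [3, 13].
(χ(G) = 4 ≤ 4.)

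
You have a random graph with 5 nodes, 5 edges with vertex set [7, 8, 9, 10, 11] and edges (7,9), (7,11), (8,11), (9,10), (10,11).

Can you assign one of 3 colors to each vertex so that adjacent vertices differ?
A valid 3-coloring: color 1: [9, 11]; color 2: [7, 8, 10].
(χ(G) = 2 ≤ 3.)

Yes, G is 3-colorable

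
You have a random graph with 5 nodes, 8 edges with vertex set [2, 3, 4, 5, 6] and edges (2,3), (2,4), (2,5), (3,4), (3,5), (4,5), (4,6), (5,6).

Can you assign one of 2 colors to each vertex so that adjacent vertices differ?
No, G is not 2-colorable

The clique on vertices [2, 3, 4, 5] has size 4 > 2, so it alone needs 4 colors.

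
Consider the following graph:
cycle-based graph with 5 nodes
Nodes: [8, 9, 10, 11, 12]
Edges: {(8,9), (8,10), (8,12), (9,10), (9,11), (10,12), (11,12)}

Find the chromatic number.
Clique number ω(G) = 3 (lower bound: χ ≥ ω).
The clique on [8, 9, 10] has size 3, forcing χ ≥ 3, and the coloring below uses 3 colors, so χ(G) = 3.
A valid 3-coloring: color 1: [9, 12]; color 2: [10, 11]; color 3: [8].

χ(G) = 3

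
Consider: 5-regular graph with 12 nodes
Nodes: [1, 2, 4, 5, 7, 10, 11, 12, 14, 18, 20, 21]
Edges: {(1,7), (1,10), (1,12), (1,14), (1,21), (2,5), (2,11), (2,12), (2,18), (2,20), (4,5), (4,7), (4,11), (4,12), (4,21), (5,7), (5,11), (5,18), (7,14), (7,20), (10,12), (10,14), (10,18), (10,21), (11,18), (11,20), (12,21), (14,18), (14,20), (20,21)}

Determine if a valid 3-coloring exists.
The clique on vertices [1, 10, 12, 21] has size 4 > 3, so it alone needs 4 colors.

No, G is not 3-colorable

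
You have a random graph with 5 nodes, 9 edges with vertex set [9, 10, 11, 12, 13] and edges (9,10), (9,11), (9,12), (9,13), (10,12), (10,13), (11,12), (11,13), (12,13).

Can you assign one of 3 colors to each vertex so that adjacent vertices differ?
No, G is not 3-colorable

The clique on vertices [9, 10, 12, 13] has size 4 > 3, so it alone needs 4 colors.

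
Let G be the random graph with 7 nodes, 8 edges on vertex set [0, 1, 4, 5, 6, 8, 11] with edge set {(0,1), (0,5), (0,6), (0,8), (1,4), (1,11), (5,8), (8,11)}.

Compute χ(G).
Clique number ω(G) = 3 (lower bound: χ ≥ ω).
The clique on [0, 5, 8] has size 3, forcing χ ≥ 3, and the coloring below uses 3 colors, so χ(G) = 3.
A valid 3-coloring: color 1: [0, 4, 11]; color 2: [1, 6, 8]; color 3: [5].

χ(G) = 3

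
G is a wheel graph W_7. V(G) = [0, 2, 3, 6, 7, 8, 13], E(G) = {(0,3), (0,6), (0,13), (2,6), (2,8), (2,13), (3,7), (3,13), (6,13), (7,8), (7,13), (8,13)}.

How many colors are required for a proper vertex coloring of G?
χ(G) = 3

Clique number ω(G) = 3 (lower bound: χ ≥ ω).
The clique on [0, 3, 13] has size 3, forcing χ ≥ 3, and the coloring below uses 3 colors, so χ(G) = 3.
A valid 3-coloring: color 1: [13]; color 2: [0, 2, 7]; color 3: [3, 6, 8].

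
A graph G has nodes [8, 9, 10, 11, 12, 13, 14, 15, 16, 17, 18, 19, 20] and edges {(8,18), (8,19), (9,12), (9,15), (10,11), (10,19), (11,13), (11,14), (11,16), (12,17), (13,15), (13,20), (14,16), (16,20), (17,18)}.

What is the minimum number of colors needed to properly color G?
χ(G) = 3

Clique number ω(G) = 3 (lower bound: χ ≥ ω).
The clique on [11, 14, 16] has size 3, forcing χ ≥ 3, and the coloring below uses 3 colors, so χ(G) = 3.
A valid 3-coloring: color 1: [11, 12, 15, 18, 19, 20]; color 2: [8, 9, 10, 13, 16, 17]; color 3: [14].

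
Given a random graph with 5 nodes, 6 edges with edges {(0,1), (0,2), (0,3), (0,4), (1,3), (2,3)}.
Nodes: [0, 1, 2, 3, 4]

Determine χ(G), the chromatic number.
Clique number ω(G) = 3 (lower bound: χ ≥ ω).
The clique on [0, 1, 3] has size 3, forcing χ ≥ 3, and the coloring below uses 3 colors, so χ(G) = 3.
A valid 3-coloring: color 1: [0]; color 2: [3, 4]; color 3: [1, 2].

χ(G) = 3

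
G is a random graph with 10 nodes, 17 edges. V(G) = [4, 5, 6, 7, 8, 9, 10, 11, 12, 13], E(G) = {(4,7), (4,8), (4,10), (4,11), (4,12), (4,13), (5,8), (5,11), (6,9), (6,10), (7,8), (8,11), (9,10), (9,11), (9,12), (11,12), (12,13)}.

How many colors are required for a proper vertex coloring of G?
Clique number ω(G) = 3 (lower bound: χ ≥ ω).
The clique on [6, 9, 10] has size 3, forcing χ ≥ 3, and the coloring below uses 3 colors, so χ(G) = 3.
A valid 3-coloring: color 1: [4, 5, 9]; color 2: [7, 10, 11, 13]; color 3: [6, 8, 12].

χ(G) = 3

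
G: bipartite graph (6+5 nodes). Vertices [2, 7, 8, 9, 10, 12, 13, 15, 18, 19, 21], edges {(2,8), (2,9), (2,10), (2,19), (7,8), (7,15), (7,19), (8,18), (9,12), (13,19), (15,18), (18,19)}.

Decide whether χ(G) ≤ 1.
No, G is not 1-colorable

Edge (2,8) forces its endpoints to differ, so 1 color is not enough.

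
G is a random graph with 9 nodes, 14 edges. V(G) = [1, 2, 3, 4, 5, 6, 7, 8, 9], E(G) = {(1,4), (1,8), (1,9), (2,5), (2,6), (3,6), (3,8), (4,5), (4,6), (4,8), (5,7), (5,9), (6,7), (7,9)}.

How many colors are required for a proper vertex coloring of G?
Clique number ω(G) = 3 (lower bound: χ ≥ ω).
The clique on [1, 4, 8] has size 3, forcing χ ≥ 3, and the coloring below uses 3 colors, so χ(G) = 3.
A valid 3-coloring: color 1: [5, 6, 8]; color 2: [2, 3, 4, 9]; color 3: [1, 7].

χ(G) = 3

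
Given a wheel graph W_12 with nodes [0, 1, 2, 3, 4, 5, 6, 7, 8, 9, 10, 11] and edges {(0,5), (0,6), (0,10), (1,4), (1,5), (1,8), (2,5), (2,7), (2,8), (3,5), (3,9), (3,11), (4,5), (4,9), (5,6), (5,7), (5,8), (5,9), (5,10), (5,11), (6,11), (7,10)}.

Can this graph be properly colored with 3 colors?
No, G is not 3-colorable

Odd cycle [6, 11, 3, 9, 4, 1, 8, 2, 7, 10, 0] needs 3 colors (χ ≥ 3).
Vertex 5 is adjacent to every vertex of [0, 1, 2, 3, 4, 6, 7, 8, 9, 10, 11], which already need 3 colors among themselves, so 5 needs a new color (χ ≥ 4).
Hence χ(G) ≥ 4 > 3, so no proper 3-coloring exists.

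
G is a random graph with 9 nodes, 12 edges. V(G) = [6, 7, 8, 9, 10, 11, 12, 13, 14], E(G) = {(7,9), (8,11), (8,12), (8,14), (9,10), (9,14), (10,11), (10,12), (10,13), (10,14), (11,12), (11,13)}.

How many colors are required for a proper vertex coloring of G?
χ(G) = 3

Clique number ω(G) = 3 (lower bound: χ ≥ ω).
The clique on [8, 11, 12] has size 3, forcing χ ≥ 3, and the coloring below uses 3 colors, so χ(G) = 3.
A valid 3-coloring: color 1: [6, 7, 8, 10]; color 2: [9, 11]; color 3: [12, 13, 14].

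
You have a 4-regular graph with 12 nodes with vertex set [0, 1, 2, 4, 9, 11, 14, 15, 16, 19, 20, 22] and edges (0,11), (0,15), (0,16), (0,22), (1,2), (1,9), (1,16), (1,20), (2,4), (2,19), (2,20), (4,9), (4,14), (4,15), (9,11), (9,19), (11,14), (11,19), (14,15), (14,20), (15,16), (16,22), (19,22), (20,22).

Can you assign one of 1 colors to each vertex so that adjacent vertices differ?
The clique on vertices [0, 16, 22] has size 3 > 1, so it alone needs 3 colors.

No, G is not 1-colorable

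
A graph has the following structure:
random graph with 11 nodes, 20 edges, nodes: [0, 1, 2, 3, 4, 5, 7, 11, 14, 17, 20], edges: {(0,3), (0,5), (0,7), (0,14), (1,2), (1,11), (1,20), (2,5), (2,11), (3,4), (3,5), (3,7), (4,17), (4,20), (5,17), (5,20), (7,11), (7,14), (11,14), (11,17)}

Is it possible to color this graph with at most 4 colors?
Yes, G is 4-colorable

A valid 4-coloring: color 1: [1, 4, 5, 7]; color 2: [0, 11, 20]; color 3: [2, 3, 14, 17].
(χ(G) = 3 ≤ 4.)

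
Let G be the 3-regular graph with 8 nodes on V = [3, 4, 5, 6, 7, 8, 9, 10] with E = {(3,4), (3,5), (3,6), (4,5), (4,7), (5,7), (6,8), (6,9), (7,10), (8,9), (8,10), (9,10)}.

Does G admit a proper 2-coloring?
The clique on vertices [3, 4, 5] has size 3 > 2, so it alone needs 3 colors.

No, G is not 2-colorable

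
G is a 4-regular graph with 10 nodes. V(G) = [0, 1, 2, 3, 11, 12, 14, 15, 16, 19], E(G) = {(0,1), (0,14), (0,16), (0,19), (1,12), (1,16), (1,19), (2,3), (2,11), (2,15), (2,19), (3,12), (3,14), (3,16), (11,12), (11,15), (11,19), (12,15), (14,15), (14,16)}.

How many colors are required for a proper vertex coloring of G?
Clique number ω(G) = 3 (lower bound: χ ≥ ω).
Suppose a proper 3-coloring c exists. The clique [0, 1, 16] takes 3 distinct colors; by symmetry let c(0) = 1, c(1) = 2, c(16) = 3.
- Vertex 14: neighbors [0, 16] already have colors [1, 3] ⇒ c(14) = 2.
- Vertex 3: neighbors [14, 16] already have colors [2, 3] ⇒ c(3) = 1.
- Vertex 12: neighbors [3, 1] already have colors [1, 2] ⇒ c(12) = 3.
- Vertex 15: neighbors [14, 12] already have colors [2, 3] ⇒ c(15) = 1.
- Vertex 11: neighbors [15, 12] already have colors [1, 3] ⇒ c(11) = 2.
- Vertex 2: neighbors [3, 11] already have colors [1, 2] ⇒ c(2) = 3.
- Vertex 19: neighbors [0, 1, 2] already have colors [1, 2, 3] — all 3 colors blocked. Contradiction.
The forced assignments end in a contradiction, so G has no proper 3-coloring (χ ≥ 4).
The coloring below uses 4 colors, so χ(G) = 4.
A valid 4-coloring: color 1: [1, 11, 14]; color 2: [0, 3, 15]; color 3: [12, 16, 19]; color 4: [2].

χ(G) = 4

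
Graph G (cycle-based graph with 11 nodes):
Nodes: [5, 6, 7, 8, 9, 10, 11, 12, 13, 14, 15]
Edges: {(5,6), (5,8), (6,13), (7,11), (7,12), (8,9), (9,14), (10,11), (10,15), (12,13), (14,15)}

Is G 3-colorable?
A valid 3-coloring: color 1: [6, 7, 8, 10, 14]; color 2: [5, 9, 11, 12, 15]; color 3: [13].
(χ(G) = 3 ≤ 3.)

Yes, G is 3-colorable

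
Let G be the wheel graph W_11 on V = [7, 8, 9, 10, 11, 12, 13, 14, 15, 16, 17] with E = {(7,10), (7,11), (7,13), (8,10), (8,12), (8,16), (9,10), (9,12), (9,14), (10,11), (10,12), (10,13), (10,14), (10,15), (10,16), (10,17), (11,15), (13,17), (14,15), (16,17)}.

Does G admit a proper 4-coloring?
Yes, G is 4-colorable

A valid 4-coloring: color 1: [10]; color 2: [11, 12, 13, 14, 16]; color 3: [7, 8, 9, 15, 17].
(χ(G) = 3 ≤ 4.)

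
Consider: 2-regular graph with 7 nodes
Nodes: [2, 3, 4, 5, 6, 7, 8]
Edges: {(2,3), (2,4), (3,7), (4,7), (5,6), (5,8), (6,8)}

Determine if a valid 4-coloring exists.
Yes, G is 4-colorable

A valid 4-coloring: color 1: [3, 4, 6]; color 2: [2, 7, 8]; color 3: [5].
(χ(G) = 3 ≤ 4.)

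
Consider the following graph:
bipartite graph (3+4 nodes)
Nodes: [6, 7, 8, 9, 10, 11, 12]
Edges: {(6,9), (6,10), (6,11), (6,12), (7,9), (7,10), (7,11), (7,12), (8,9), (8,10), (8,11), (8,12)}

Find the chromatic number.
Clique number ω(G) = 2 (lower bound: χ ≥ ω).
The graph is bipartite (no odd cycle), so 2 colors suffice: χ(G) = 2.
A valid 2-coloring: color 1: [6, 7, 8]; color 2: [9, 10, 11, 12].

χ(G) = 2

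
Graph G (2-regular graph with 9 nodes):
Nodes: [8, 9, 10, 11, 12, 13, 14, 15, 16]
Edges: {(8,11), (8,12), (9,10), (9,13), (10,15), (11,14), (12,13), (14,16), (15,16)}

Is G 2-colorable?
Odd cycle [13, 9, 10, 15, 16, 14, 11, 8, 12] needs 3 colors (χ ≥ 3).
Hence χ(G) ≥ 3 > 2, so no proper 2-coloring exists.

No, G is not 2-colorable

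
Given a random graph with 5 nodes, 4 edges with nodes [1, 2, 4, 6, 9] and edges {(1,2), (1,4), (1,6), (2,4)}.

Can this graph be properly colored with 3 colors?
A valid 3-coloring: color 1: [1, 9]; color 2: [2, 6]; color 3: [4].
(χ(G) = 3 ≤ 3.)

Yes, G is 3-colorable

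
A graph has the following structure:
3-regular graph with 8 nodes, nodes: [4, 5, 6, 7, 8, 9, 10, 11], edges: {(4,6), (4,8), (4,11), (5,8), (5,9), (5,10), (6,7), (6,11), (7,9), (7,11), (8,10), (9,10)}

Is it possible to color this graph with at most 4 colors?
A valid 4-coloring: color 1: [4, 7, 10]; color 2: [8, 9, 11]; color 3: [5, 6].
(χ(G) = 3 ≤ 4.)

Yes, G is 4-colorable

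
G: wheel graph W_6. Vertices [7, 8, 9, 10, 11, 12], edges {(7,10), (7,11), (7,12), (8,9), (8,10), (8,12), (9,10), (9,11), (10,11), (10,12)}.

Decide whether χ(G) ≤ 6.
A valid 6-coloring: color 1: [10]; color 2: [11, 12]; color 3: [7, 9]; color 4: [8].
(χ(G) = 4 ≤ 6.)

Yes, G is 6-colorable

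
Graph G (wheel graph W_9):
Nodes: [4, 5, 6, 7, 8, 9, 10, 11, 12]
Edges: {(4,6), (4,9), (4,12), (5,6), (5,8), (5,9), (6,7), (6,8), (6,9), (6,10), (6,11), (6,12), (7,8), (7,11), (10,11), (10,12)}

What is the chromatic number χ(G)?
Clique number ω(G) = 3 (lower bound: χ ≥ ω).
The clique on [4, 6, 9] has size 3, forcing χ ≥ 3, and the coloring below uses 3 colors, so χ(G) = 3.
A valid 3-coloring: color 1: [6]; color 2: [8, 9, 11, 12]; color 3: [4, 5, 7, 10].

χ(G) = 3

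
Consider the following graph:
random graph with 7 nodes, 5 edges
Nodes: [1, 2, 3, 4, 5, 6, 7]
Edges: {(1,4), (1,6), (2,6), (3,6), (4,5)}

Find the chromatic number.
Clique number ω(G) = 2 (lower bound: χ ≥ ω).
The graph is bipartite (no odd cycle), so 2 colors suffice: χ(G) = 2.
A valid 2-coloring: color 1: [4, 6, 7]; color 2: [1, 2, 3, 5].

χ(G) = 2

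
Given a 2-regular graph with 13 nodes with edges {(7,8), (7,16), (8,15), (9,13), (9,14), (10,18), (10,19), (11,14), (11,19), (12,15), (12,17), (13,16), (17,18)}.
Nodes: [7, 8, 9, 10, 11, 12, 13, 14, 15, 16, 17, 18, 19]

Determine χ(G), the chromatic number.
Clique number ω(G) = 2 (lower bound: χ ≥ ω).
Odd cycle [16, 13, 9, 14, 11, 19, 10, 18, 17, 12, 15, 8, 7] needs 3 colors (χ ≥ 3).
The coloring below uses 3 colors, so χ(G) = 3.
A valid 3-coloring: color 1: [8, 9, 12, 16, 18, 19]; color 2: [7, 10, 11, 13, 15, 17]; color 3: [14].

χ(G) = 3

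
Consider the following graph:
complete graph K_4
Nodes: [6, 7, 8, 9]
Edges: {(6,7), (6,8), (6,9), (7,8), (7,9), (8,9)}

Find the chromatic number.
χ(G) = 4

Clique number ω(G) = 4 (lower bound: χ ≥ ω).
The clique on [6, 7, 8, 9] has size 4, forcing χ ≥ 4, and the coloring below uses 4 colors, so χ(G) = 4.
A valid 4-coloring: color 1: [8]; color 2: [7]; color 3: [9]; color 4: [6].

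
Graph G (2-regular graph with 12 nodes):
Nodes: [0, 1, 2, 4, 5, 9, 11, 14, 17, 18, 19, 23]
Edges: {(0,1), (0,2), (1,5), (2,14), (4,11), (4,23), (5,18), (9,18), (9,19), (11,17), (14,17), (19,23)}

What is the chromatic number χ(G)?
χ(G) = 2

Clique number ω(G) = 2 (lower bound: χ ≥ ω).
The graph is bipartite (no odd cycle), so 2 colors suffice: χ(G) = 2.
A valid 2-coloring: color 1: [0, 5, 9, 11, 14, 23]; color 2: [1, 2, 4, 17, 18, 19].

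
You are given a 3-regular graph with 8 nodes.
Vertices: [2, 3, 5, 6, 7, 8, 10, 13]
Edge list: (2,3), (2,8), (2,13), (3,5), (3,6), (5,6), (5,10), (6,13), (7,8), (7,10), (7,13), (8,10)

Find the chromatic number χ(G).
χ(G) = 3

Clique number ω(G) = 3 (lower bound: χ ≥ ω).
The clique on [3, 5, 6] has size 3, forcing χ ≥ 3, and the coloring below uses 3 colors, so χ(G) = 3.
A valid 3-coloring: color 1: [2, 6, 10]; color 2: [5, 8, 13]; color 3: [3, 7].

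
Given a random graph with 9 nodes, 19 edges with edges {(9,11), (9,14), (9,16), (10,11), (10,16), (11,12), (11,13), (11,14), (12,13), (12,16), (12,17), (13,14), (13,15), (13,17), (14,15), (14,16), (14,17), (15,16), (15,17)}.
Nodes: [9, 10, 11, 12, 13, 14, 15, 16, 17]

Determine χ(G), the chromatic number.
χ(G) = 4

Clique number ω(G) = 4 (lower bound: χ ≥ ω).
The clique on [13, 14, 15, 17] has size 4, forcing χ ≥ 4, and the coloring below uses 4 colors, so χ(G) = 4.
A valid 4-coloring: color 1: [10, 12, 14]; color 2: [11, 15]; color 3: [13, 16]; color 4: [9, 17].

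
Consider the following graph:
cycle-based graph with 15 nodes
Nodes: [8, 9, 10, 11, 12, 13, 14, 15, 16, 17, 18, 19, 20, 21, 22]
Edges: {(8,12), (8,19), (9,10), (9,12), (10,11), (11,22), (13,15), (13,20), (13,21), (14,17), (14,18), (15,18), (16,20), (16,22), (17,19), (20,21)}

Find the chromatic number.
Clique number ω(G) = 3 (lower bound: χ ≥ ω).
The clique on [13, 20, 21] has size 3, forcing χ ≥ 3, and the coloring below uses 3 colors, so χ(G) = 3.
A valid 3-coloring: color 1: [8, 9, 11, 13, 16, 17, 18]; color 2: [10, 12, 14, 15, 19, 20, 22]; color 3: [21].

χ(G) = 3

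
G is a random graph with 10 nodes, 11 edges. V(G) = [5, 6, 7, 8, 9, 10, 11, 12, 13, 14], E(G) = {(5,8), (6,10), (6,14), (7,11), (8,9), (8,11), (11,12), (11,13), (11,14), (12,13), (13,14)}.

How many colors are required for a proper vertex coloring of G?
Clique number ω(G) = 3 (lower bound: χ ≥ ω).
The clique on [11, 12, 13] has size 3, forcing χ ≥ 3, and the coloring below uses 3 colors, so χ(G) = 3.
A valid 3-coloring: color 1: [5, 6, 9, 11]; color 2: [7, 8, 10, 12, 14]; color 3: [13].

χ(G) = 3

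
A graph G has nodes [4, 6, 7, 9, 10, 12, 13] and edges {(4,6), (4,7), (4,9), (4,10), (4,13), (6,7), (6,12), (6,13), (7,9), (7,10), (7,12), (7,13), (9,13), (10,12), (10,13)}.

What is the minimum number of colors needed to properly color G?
χ(G) = 4

Clique number ω(G) = 4 (lower bound: χ ≥ ω).
The clique on [4, 7, 9, 13] has size 4, forcing χ ≥ 4, and the coloring below uses 4 colors, so χ(G) = 4.
A valid 4-coloring: color 1: [7]; color 2: [12, 13]; color 3: [4]; color 4: [6, 9, 10].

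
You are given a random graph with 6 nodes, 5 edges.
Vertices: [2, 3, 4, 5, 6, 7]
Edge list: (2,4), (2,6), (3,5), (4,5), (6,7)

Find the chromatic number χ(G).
χ(G) = 2

Clique number ω(G) = 2 (lower bound: χ ≥ ω).
The graph is bipartite (no odd cycle), so 2 colors suffice: χ(G) = 2.
A valid 2-coloring: color 1: [2, 5, 7]; color 2: [3, 4, 6].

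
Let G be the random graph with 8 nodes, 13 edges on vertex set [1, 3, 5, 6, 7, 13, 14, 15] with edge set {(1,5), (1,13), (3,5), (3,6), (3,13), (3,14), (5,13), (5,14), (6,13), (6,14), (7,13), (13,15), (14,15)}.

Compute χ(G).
χ(G) = 3

Clique number ω(G) = 3 (lower bound: χ ≥ ω).
The clique on [1, 5, 13] has size 3, forcing χ ≥ 3, and the coloring below uses 3 colors, so χ(G) = 3.
A valid 3-coloring: color 1: [13, 14]; color 2: [5, 6, 7, 15]; color 3: [1, 3].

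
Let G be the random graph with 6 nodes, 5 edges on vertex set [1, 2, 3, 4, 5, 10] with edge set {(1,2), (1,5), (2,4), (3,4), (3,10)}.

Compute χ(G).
Clique number ω(G) = 2 (lower bound: χ ≥ ω).
The graph is bipartite (no odd cycle), so 2 colors suffice: χ(G) = 2.
A valid 2-coloring: color 1: [2, 3, 5]; color 2: [1, 4, 10].

χ(G) = 2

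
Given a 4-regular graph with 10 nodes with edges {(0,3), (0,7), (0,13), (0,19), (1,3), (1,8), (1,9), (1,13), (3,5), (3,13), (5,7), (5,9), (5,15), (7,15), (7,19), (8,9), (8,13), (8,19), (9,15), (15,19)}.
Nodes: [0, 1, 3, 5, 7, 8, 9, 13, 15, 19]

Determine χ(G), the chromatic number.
Clique number ω(G) = 3 (lower bound: χ ≥ ω).
Suppose a proper 3-coloring c exists. The clique [0, 3, 13] takes 3 distinct colors; by symmetry let c(0) = 1, c(3) = 2, c(13) = 3.
- Vertex 1: neighbors [3, 13] already have colors [2, 3] ⇒ c(1) = 1.
- Vertex 8: neighbors [1, 13] already have colors [1, 3] ⇒ c(8) = 2.
- Vertex 9: neighbors [1, 8] already have colors [1, 2] ⇒ c(9) = 3.
- Vertex 5: neighbors [3, 9] already have colors [2, 3] ⇒ c(5) = 1.
- Vertex 15: neighbors [5, 9] already have colors [1, 3] ⇒ c(15) = 2.
- Vertex 7: neighbors [0, 15] already have colors [1, 2] ⇒ c(7) = 3.
- Vertex 19: neighbors [0, 8, 7] already have colors [1, 2, 3] — all 3 colors blocked. Contradiction.
The forced assignments end in a contradiction, so G has no proper 3-coloring (χ ≥ 4).
The coloring below uses 4 colors, so χ(G) = 4.
A valid 4-coloring: color 1: [7, 9, 13]; color 2: [3, 8, 15]; color 3: [0, 1, 5]; color 4: [19].

χ(G) = 4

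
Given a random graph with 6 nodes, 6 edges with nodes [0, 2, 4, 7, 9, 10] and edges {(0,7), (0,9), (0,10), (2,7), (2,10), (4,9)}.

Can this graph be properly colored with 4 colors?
A valid 4-coloring: color 1: [0, 2, 4]; color 2: [7, 9, 10].
(χ(G) = 2 ≤ 4.)

Yes, G is 4-colorable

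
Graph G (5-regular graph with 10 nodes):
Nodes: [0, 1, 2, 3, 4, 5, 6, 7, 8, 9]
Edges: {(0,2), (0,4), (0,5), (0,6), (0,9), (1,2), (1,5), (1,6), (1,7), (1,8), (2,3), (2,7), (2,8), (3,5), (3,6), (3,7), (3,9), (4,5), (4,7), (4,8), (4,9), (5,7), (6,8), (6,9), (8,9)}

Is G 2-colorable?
No, G is not 2-colorable

The clique on vertices [0, 4, 9] has size 3 > 2, so it alone needs 3 colors.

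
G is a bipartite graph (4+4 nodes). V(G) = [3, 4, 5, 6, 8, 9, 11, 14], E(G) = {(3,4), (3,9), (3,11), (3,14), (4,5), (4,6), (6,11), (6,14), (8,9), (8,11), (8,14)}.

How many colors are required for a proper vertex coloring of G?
Clique number ω(G) = 2 (lower bound: χ ≥ ω).
The graph is bipartite (no odd cycle), so 2 colors suffice: χ(G) = 2.
A valid 2-coloring: color 1: [3, 5, 6, 8]; color 2: [4, 9, 11, 14].

χ(G) = 2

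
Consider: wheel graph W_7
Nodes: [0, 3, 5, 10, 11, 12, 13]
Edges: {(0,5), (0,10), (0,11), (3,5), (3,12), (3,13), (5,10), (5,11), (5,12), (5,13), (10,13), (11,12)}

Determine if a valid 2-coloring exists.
The clique on vertices [0, 5, 10] has size 3 > 2, so it alone needs 3 colors.

No, G is not 2-colorable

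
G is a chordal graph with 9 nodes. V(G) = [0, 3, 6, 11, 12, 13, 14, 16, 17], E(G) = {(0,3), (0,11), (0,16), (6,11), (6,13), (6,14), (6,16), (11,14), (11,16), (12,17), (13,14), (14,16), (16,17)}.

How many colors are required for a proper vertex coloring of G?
Clique number ω(G) = 4 (lower bound: χ ≥ ω).
The clique on [6, 11, 14, 16] has size 4, forcing χ ≥ 4, and the coloring below uses 4 colors, so χ(G) = 4.
A valid 4-coloring: color 1: [3, 12, 13, 16]; color 2: [11, 17]; color 3: [0, 14]; color 4: [6].

χ(G) = 4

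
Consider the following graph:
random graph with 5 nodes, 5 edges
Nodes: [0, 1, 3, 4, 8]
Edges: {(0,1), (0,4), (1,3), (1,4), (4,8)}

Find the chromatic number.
Clique number ω(G) = 3 (lower bound: χ ≥ ω).
The clique on [0, 1, 4] has size 3, forcing χ ≥ 3, and the coloring below uses 3 colors, so χ(G) = 3.
A valid 3-coloring: color 1: [1, 8]; color 2: [3, 4]; color 3: [0].

χ(G) = 3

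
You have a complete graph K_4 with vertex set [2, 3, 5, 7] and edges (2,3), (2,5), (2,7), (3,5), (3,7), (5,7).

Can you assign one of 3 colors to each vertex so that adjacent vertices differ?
No, G is not 3-colorable

The clique on vertices [2, 3, 5, 7] has size 4 > 3, so it alone needs 4 colors.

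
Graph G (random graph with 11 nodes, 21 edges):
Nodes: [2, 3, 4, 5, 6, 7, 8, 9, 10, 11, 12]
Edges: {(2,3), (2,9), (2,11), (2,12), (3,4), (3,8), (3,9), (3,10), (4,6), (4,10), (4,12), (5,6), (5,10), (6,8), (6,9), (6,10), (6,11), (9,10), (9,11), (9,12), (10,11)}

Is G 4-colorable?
Yes, G is 4-colorable

A valid 4-coloring: color 1: [3, 6, 7, 12]; color 2: [4, 5, 8, 9]; color 3: [2, 10]; color 4: [11].
(χ(G) = 4 ≤ 4.)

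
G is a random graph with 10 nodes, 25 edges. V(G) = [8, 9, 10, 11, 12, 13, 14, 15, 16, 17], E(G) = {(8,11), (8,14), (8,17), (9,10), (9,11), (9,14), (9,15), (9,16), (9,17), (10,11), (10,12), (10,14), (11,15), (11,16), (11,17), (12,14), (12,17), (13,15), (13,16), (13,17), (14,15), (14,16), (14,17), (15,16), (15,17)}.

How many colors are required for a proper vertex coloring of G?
Clique number ω(G) = 4 (lower bound: χ ≥ ω).
The clique on [9, 11, 15, 16] has size 4, forcing χ ≥ 4, and the coloring below uses 4 colors, so χ(G) = 4.
A valid 4-coloring: color 1: [11, 13, 14]; color 2: [10, 16, 17]; color 3: [8, 12, 15]; color 4: [9].

χ(G) = 4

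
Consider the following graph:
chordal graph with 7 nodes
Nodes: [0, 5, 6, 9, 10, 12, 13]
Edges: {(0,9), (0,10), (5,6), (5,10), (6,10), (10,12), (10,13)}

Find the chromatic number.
χ(G) = 3

Clique number ω(G) = 3 (lower bound: χ ≥ ω).
The clique on [5, 6, 10] has size 3, forcing χ ≥ 3, and the coloring below uses 3 colors, so χ(G) = 3.
A valid 3-coloring: color 1: [9, 10]; color 2: [0, 5, 12, 13]; color 3: [6].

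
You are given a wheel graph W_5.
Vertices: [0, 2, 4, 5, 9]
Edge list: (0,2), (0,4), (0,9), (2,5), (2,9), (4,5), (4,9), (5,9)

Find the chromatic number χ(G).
χ(G) = 3

Clique number ω(G) = 3 (lower bound: χ ≥ ω).
The clique on [0, 2, 9] has size 3, forcing χ ≥ 3, and the coloring below uses 3 colors, so χ(G) = 3.
A valid 3-coloring: color 1: [9]; color 2: [0, 5]; color 3: [2, 4].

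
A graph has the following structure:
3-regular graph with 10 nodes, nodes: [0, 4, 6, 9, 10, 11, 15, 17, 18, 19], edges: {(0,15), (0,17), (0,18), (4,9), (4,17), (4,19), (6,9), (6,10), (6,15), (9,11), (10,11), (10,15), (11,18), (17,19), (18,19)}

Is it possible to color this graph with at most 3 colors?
A valid 3-coloring: color 1: [0, 9, 10, 19]; color 2: [4, 11, 15]; color 3: [6, 17, 18].
(χ(G) = 3 ≤ 3.)

Yes, G is 3-colorable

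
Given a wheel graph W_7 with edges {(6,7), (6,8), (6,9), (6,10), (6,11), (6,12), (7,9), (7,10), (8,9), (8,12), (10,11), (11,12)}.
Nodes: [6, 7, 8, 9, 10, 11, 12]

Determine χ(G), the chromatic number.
Clique number ω(G) = 3 (lower bound: χ ≥ ω).
The clique on [6, 8, 9] has size 3, forcing χ ≥ 3, and the coloring below uses 3 colors, so χ(G) = 3.
A valid 3-coloring: color 1: [6]; color 2: [7, 8, 11]; color 3: [9, 10, 12].

χ(G) = 3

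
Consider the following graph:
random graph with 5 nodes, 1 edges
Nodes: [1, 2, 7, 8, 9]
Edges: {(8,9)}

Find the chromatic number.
Clique number ω(G) = 2 (lower bound: χ ≥ ω).
The graph is bipartite (no odd cycle), so 2 colors suffice: χ(G) = 2.
A valid 2-coloring: color 1: [1, 2, 7, 8]; color 2: [9].

χ(G) = 2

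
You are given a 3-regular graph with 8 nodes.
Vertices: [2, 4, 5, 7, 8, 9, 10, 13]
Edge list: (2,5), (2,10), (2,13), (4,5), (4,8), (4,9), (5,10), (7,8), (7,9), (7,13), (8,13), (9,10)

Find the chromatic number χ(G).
Clique number ω(G) = 3 (lower bound: χ ≥ ω).
The clique on [2, 5, 10] has size 3, forcing χ ≥ 3, and the coloring below uses 3 colors, so χ(G) = 3.
A valid 3-coloring: color 1: [4, 7, 10]; color 2: [2, 8, 9]; color 3: [5, 13].

χ(G) = 3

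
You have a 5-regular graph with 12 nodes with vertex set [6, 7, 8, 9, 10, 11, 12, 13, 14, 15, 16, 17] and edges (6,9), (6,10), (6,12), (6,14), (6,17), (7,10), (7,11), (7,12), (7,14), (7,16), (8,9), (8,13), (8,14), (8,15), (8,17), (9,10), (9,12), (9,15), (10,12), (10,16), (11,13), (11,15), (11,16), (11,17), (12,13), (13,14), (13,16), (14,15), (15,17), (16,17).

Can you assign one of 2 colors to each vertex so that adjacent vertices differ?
The clique on vertices [6, 9, 10, 12] has size 4 > 2, so it alone needs 4 colors.

No, G is not 2-colorable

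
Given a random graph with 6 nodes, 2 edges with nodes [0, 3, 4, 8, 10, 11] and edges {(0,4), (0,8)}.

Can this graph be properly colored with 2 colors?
Yes, G is 2-colorable

A valid 2-coloring: color 1: [0, 3, 10, 11]; color 2: [4, 8].
(χ(G) = 2 ≤ 2.)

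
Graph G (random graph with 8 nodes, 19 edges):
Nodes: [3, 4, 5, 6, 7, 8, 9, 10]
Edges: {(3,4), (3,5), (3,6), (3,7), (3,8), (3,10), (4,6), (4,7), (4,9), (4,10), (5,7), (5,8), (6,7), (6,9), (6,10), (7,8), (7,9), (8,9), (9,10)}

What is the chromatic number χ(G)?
Clique number ω(G) = 4 (lower bound: χ ≥ ω).
The clique on [4, 6, 9, 10] has size 4, forcing χ ≥ 4, and the coloring below uses 4 colors, so χ(G) = 4.
A valid 4-coloring: color 1: [7, 10]; color 2: [3, 9]; color 3: [5, 6]; color 4: [4, 8].

χ(G) = 4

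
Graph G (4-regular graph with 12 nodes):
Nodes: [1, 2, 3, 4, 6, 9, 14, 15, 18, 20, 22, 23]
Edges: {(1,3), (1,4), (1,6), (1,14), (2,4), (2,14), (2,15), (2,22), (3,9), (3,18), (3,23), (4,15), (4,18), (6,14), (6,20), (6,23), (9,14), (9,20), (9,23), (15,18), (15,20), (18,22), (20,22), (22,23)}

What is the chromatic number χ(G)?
χ(G) = 3

Clique number ω(G) = 3 (lower bound: χ ≥ ω).
The clique on [1, 6, 14] has size 3, forcing χ ≥ 3, and the coloring below uses 3 colors, so χ(G) = 3.
A valid 3-coloring: color 1: [3, 4, 14, 20]; color 2: [1, 2, 18, 23]; color 3: [6, 9, 15, 22].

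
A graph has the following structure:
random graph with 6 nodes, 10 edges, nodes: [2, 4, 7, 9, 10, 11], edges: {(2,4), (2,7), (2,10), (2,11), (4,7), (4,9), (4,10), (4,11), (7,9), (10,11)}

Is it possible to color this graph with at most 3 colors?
The clique on vertices [2, 4, 10, 11] has size 4 > 3, so it alone needs 4 colors.

No, G is not 3-colorable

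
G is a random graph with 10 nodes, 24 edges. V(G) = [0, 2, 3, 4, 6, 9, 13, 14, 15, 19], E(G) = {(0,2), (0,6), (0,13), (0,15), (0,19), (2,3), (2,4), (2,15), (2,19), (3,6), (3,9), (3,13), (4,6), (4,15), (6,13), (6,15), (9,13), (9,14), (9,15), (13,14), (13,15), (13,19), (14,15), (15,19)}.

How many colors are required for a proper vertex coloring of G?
χ(G) = 4

Clique number ω(G) = 4 (lower bound: χ ≥ ω).
The clique on [0, 2, 15, 19] has size 4, forcing χ ≥ 4, and the coloring below uses 4 colors, so χ(G) = 4.
A valid 4-coloring: color 1: [3, 15]; color 2: [2, 13]; color 3: [0, 4, 9]; color 4: [6, 14, 19].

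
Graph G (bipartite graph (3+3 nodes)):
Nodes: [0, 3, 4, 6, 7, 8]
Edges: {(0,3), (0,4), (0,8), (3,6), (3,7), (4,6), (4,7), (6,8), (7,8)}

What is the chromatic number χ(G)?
Clique number ω(G) = 2 (lower bound: χ ≥ ω).
The graph is bipartite (no odd cycle), so 2 colors suffice: χ(G) = 2.
A valid 2-coloring: color 1: [3, 4, 8]; color 2: [0, 6, 7].

χ(G) = 2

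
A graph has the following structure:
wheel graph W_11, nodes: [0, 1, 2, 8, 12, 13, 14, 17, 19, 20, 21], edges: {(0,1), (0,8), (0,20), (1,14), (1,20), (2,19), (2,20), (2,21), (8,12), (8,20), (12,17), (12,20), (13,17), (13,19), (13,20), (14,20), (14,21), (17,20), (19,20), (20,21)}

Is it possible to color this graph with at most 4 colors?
Yes, G is 4-colorable

A valid 4-coloring: color 1: [20]; color 2: [0, 2, 12, 13, 14]; color 3: [1, 8, 17, 19, 21].
(χ(G) = 3 ≤ 4.)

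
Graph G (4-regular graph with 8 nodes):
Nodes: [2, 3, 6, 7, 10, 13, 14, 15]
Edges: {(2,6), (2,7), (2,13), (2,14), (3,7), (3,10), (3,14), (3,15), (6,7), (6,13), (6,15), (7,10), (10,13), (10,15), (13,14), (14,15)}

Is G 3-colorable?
Yes, G is 3-colorable

A valid 3-coloring: color 1: [6, 10, 14]; color 2: [7, 13, 15]; color 3: [2, 3].
(χ(G) = 3 ≤ 3.)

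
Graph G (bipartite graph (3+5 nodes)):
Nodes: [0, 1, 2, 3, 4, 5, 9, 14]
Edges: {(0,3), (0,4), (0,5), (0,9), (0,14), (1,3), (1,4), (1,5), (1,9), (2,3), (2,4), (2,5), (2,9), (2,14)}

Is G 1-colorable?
No, G is not 1-colorable

Edge (0,3) forces its endpoints to differ, so 1 color is not enough.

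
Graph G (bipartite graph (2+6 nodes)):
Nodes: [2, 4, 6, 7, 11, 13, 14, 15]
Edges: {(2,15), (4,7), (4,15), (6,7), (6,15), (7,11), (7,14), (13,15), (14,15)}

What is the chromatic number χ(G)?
Clique number ω(G) = 2 (lower bound: χ ≥ ω).
The graph is bipartite (no odd cycle), so 2 colors suffice: χ(G) = 2.
A valid 2-coloring: color 1: [7, 15]; color 2: [2, 4, 6, 11, 13, 14].

χ(G) = 2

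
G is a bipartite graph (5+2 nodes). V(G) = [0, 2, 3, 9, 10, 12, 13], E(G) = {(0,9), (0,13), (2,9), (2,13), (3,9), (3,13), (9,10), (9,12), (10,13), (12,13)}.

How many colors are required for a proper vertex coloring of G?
χ(G) = 2

Clique number ω(G) = 2 (lower bound: χ ≥ ω).
The graph is bipartite (no odd cycle), so 2 colors suffice: χ(G) = 2.
A valid 2-coloring: color 1: [9, 13]; color 2: [0, 2, 3, 10, 12].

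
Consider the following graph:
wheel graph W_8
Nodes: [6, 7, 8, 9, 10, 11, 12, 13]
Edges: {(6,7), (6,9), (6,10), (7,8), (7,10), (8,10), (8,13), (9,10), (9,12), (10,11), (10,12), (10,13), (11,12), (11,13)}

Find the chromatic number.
χ(G) = 4

Clique number ω(G) = 3 (lower bound: χ ≥ ω).
Odd cycle [11, 13, 8, 7, 6, 9, 12] needs 3 colors (χ ≥ 3).
Vertex 10 is adjacent to every vertex of [6, 7, 8, 9, 11, 12, 13], which already need 3 colors among themselves, so 10 needs a new color (χ ≥ 4).
The coloring below uses 4 colors, so χ(G) = 4.
A valid 4-coloring: color 1: [10]; color 2: [8, 9, 11]; color 3: [7, 12, 13]; color 4: [6].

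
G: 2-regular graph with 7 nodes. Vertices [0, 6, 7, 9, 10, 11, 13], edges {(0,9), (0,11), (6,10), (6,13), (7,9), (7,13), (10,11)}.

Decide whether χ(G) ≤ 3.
Yes, G is 3-colorable

A valid 3-coloring: color 1: [9, 11, 13]; color 2: [0, 7, 10]; color 3: [6].
(χ(G) = 3 ≤ 3.)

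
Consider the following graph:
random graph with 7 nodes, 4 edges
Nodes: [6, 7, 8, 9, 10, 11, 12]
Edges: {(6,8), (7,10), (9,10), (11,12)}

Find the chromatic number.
χ(G) = 2

Clique number ω(G) = 2 (lower bound: χ ≥ ω).
The graph is bipartite (no odd cycle), so 2 colors suffice: χ(G) = 2.
A valid 2-coloring: color 1: [8, 10, 12]; color 2: [6, 7, 9, 11].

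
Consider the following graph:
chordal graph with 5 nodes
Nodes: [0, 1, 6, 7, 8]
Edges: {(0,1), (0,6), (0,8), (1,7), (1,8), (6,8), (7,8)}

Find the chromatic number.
Clique number ω(G) = 3 (lower bound: χ ≥ ω).
The clique on [0, 1, 8] has size 3, forcing χ ≥ 3, and the coloring below uses 3 colors, so χ(G) = 3.
A valid 3-coloring: color 1: [8]; color 2: [0, 7]; color 3: [1, 6].

χ(G) = 3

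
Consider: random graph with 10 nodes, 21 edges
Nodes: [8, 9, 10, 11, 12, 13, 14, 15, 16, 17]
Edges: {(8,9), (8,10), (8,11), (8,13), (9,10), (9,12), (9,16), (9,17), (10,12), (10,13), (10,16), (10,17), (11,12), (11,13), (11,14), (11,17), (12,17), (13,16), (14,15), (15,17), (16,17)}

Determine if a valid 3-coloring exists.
No, G is not 3-colorable

The clique on vertices [9, 10, 16, 17] has size 4 > 3, so it alone needs 4 colors.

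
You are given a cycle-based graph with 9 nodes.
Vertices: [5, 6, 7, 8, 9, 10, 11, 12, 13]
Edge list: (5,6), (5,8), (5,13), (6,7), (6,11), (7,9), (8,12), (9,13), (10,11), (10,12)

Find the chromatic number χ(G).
χ(G) = 3

Clique number ω(G) = 2 (lower bound: χ ≥ ω).
Odd cycle [7, 9, 13, 5, 6] needs 3 colors (χ ≥ 3).
The coloring below uses 3 colors, so χ(G) = 3.
A valid 3-coloring: color 1: [6, 8, 9, 10]; color 2: [5, 7, 11, 12]; color 3: [13].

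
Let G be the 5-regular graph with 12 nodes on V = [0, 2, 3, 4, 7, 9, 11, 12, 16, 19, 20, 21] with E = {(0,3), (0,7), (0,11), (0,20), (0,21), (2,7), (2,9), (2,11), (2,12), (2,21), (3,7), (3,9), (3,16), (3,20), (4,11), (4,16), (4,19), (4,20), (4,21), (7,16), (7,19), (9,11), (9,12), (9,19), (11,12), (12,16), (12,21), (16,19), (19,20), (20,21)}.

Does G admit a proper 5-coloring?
A valid 5-coloring: color 1: [9, 16, 20]; color 2: [3, 11, 19, 21]; color 3: [0, 2, 4]; color 4: [7, 12].
(χ(G) = 4 ≤ 5.)

Yes, G is 5-colorable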